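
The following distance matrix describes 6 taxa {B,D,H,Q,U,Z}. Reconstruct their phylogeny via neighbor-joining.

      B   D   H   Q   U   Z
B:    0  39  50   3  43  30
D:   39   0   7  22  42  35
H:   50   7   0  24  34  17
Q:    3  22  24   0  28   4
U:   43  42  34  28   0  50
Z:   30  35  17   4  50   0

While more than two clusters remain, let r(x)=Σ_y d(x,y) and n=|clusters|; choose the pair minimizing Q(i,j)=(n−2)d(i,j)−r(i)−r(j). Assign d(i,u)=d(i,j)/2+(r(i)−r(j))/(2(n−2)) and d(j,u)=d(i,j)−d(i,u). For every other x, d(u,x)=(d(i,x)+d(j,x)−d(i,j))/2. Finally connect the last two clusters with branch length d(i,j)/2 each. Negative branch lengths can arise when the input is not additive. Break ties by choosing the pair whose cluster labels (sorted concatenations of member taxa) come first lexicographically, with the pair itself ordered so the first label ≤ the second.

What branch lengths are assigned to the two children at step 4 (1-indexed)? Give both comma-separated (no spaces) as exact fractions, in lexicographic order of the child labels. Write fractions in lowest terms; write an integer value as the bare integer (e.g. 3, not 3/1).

1. join D+H (d=7, Q=-249) ⇒ DH; edges |D|=41/8, |H|=15/8
  updated: d(B,DH)=41, d(DH,Q)=39/2, d(DH,U)=69/2, d(DH,Z)=45/2
2. join DH+U (d=69/2, Q=-339/2) ⇒ DHU; edges |DH|=131/12, |U|=283/12
  updated: d(B,DHU)=99/4, d(DHU,Q)=13/2, d(DHU,Z)=19
3. join B+Q (d=3, Q=-261/4) ⇒ BQ; edges |B|=201/16, |Q|=-153/16
  updated: d(BQ,DHU)=113/8, d(BQ,Z)=31/2
4. join BQ+DHU (d=113/8, Q=-389/8) ⇒ BDHQU; edges |BQ|=85/16, |DHU|=141/16
  updated: d(BDHQU,Z)=163/16
5. join BDHQU+Z (d=163/16) ⇒ BDHQUZ; edges |BDHQU|=163/32, |Z|=163/32
final tree: (((B:201/16,Q:-153/16):85/16,((D:41/8,H:15/8):131/12,U:283/12):141/16):163/32,Z:163/32)
total length: 1101/16

85/16,141/16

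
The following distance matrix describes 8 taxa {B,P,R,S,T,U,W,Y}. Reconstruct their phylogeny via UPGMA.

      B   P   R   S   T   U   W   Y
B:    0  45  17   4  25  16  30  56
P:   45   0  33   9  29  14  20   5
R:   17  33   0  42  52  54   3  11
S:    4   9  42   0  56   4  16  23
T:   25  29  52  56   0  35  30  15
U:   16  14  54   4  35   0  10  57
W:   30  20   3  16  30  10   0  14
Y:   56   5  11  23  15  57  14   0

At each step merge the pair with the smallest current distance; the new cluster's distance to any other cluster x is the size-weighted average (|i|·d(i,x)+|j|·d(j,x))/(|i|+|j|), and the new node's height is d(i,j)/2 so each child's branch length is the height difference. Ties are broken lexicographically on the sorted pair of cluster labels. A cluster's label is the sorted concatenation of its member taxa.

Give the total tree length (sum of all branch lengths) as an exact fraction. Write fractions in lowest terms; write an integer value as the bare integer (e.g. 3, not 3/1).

iteration 1: select R,W (d=3); attach at lengths (3/2, 3/2); label the merged cluster RW
  updated: d(B,RW)=47/2, d(P,RW)=53/2, d(RW,S)=29, d(RW,T)=41, d(RW,U)=32, d(RW,Y)=25/2
iteration 2: select B,S (d=4); attach at lengths (2, 2); label the merged cluster BS
  updated: d(BS,P)=27, d(BS,RW)=105/4, d(BS,T)=81/2, d(BS,U)=10, d(BS,Y)=79/2
iteration 3: select P,Y (d=5); attach at lengths (5/2, 5/2); label the merged cluster PY
  updated: d(BS,PY)=133/4, d(PY,RW)=39/2, d(PY,T)=22, d(PY,U)=71/2
iteration 4: select BS,U (d=10); attach at lengths (3, 5); label the merged cluster BSU
  updated: d(BSU,PY)=34, d(BSU,RW)=169/6, d(BSU,T)=116/3
iteration 5: select PY,RW (d=39/2); attach at lengths (29/4, 33/4); label the merged cluster PRWY
  updated: d(BSU,PRWY)=373/12, d(PRWY,T)=63/2
iteration 6: select BSU,PRWY (d=373/12); attach at lengths (253/24, 139/24); label the merged cluster BPRSUWY
  updated: d(BPRSUWY,T)=242/7
iteration 7: select BPRSUWY,T (d=242/7); attach at lengths (293/168, 121/7); label the merged cluster BPRSTUWY
final tree: ((((B:2,S:2):3,U:5):253/24,((P:5/2,Y:5/2):29/4,(R:3/2,W:3/2):33/4):139/24):293/168,T:121/7)
total length: 11905/168

11905/168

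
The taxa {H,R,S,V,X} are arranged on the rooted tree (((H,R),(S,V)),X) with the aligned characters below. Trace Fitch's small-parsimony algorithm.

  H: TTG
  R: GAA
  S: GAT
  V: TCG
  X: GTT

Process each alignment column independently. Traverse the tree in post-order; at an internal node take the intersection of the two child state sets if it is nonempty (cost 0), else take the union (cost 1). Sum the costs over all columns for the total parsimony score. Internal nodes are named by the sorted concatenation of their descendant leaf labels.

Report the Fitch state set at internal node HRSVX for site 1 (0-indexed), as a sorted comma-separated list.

[col 0] HR: children H:{T}, R:{G} ∪→ {G,T}; cost 1
[col 0] SV: children S:{G}, V:{T} ∪→ {G,T}; cost 1
[col 0] HRSV: children HR:{G,T}, SV:{G,T} ∩→ {G,T}; cost 0
[col 0] HRSVX: children HRSV:{G,T}, X:{G} ∩→ {G}; cost 0
[col 1] HR: children H:{T}, R:{A} ∪→ {A,T}; cost 1
[col 1] SV: children S:{A}, V:{C} ∪→ {A,C}; cost 1
[col 1] HRSV: children HR:{A,T}, SV:{A,C} ∩→ {A}; cost 0
[col 1] HRSVX: children HRSV:{A}, X:{T} ∪→ {A,T}; cost 1
[col 2] HR: children H:{G}, R:{A} ∪→ {A,G}; cost 1
[col 2] SV: children S:{T}, V:{G} ∪→ {G,T}; cost 1
[col 2] HRSV: children HR:{A,G}, SV:{G,T} ∩→ {G}; cost 0
[col 2] HRSVX: children HRSV:{G}, X:{T} ∪→ {G,T}; cost 1
per-site changes: [2, 3, 3]; total = 8

A,T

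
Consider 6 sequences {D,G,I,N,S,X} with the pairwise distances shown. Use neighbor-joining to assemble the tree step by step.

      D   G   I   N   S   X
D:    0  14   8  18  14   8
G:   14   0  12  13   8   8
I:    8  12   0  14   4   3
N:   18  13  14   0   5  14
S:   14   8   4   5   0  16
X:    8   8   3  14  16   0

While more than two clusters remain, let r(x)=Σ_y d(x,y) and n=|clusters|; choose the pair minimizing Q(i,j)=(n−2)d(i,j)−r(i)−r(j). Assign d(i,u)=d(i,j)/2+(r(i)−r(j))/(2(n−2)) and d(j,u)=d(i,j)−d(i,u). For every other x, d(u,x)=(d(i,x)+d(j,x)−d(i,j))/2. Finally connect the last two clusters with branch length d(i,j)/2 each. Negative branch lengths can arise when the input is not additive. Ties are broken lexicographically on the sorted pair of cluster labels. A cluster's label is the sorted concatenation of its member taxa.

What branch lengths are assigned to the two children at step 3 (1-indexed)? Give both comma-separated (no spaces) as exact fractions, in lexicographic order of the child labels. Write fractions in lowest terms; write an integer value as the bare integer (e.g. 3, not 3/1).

6,15/4

1. join N+S (d=5, Q=-91) ⇒ NS; edges |N|=37/8, |S|=3/8
  updated: d(D,NS)=27/2, d(G,NS)=8, d(I,NS)=13/2, d(NS,X)=25/2
2. join G+NS (d=8, Q=-117/2) ⇒ GNS; edges |G|=17/4, |NS|=15/4
  updated: d(D,GNS)=39/4, d(GNS,I)=21/4, d(GNS,X)=25/4
3. join D+GNS (d=39/4, Q=-55/2) ⇒ DGNS; edges |D|=6, |GNS|=15/4
  updated: d(DGNS,I)=7/4, d(DGNS,X)=9/4
4. join DGNS+I (d=7/4, Q=-7) ⇒ DGINS; edges |DGNS|=1/2, |I|=5/4
  updated: d(DGINS,X)=7/4
5. join DGINS+X (d=7/4) ⇒ DGINSX; edges |DGINS|=7/8, |X|=7/8
final tree: (((D:6,(G:17/4,(N:37/8,S:3/8):15/4):15/4):1/2,I:5/4):7/8,X:7/8)
total length: 105/4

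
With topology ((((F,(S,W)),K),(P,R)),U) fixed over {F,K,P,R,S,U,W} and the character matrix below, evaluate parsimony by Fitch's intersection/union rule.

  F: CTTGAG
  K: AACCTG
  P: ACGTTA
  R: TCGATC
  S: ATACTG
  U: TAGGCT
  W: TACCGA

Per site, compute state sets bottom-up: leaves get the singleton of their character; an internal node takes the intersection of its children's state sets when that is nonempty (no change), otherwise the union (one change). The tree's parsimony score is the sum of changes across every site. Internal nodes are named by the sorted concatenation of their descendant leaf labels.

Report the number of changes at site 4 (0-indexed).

site 0, node SW: S={A} ∪ W={T} → {A,T} (+1)
site 0, node FSW: F={C} ∪ SW={A,T} → {A,C,T} (+1)
site 0, node FKSW: FSW={A,C,T} ∩ K={A} → {A} (+0)
site 0, node PR: P={A} ∪ R={T} → {A,T} (+1)
site 0, node FKPRSW: FKSW={A} ∩ PR={A,T} → {A} (+0)
site 0, node FKPRSUW: FKPRSW={A} ∪ U={T} → {A,T} (+1)
site 1, node SW: S={T} ∪ W={A} → {A,T} (+1)
site 1, node FSW: F={T} ∩ SW={A,T} → {T} (+0)
site 1, node FKSW: FSW={T} ∪ K={A} → {A,T} (+1)
site 1, node PR: P={C} ∩ R={C} → {C} (+0)
site 1, node FKPRSW: FKSW={A,T} ∪ PR={C} → {A,C,T} (+1)
site 1, node FKPRSUW: FKPRSW={A,C,T} ∩ U={A} → {A} (+0)
site 2, node SW: S={A} ∪ W={C} → {A,C} (+1)
site 2, node FSW: F={T} ∪ SW={A,C} → {A,C,T} (+1)
site 2, node FKSW: FSW={A,C,T} ∩ K={C} → {C} (+0)
site 2, node PR: P={G} ∩ R={G} → {G} (+0)
site 2, node FKPRSW: FKSW={C} ∪ PR={G} → {C,G} (+1)
site 2, node FKPRSUW: FKPRSW={C,G} ∩ U={G} → {G} (+0)
site 3, node SW: S={C} ∩ W={C} → {C} (+0)
site 3, node FSW: F={G} ∪ SW={C} → {C,G} (+1)
site 3, node FKSW: FSW={C,G} ∩ K={C} → {C} (+0)
site 3, node PR: P={T} ∪ R={A} → {A,T} (+1)
site 3, node FKPRSW: FKSW={C} ∪ PR={A,T} → {A,C,T} (+1)
site 3, node FKPRSUW: FKPRSW={A,C,T} ∪ U={G} → {A,C,G,T} (+1)
site 4, node SW: S={T} ∪ W={G} → {G,T} (+1)
site 4, node FSW: F={A} ∪ SW={G,T} → {A,G,T} (+1)
site 4, node FKSW: FSW={A,G,T} ∩ K={T} → {T} (+0)
site 4, node PR: P={T} ∩ R={T} → {T} (+0)
site 4, node FKPRSW: FKSW={T} ∩ PR={T} → {T} (+0)
site 4, node FKPRSUW: FKPRSW={T} ∪ U={C} → {C,T} (+1)
site 5, node SW: S={G} ∪ W={A} → {A,G} (+1)
site 5, node FSW: F={G} ∩ SW={A,G} → {G} (+0)
site 5, node FKSW: FSW={G} ∩ K={G} → {G} (+0)
site 5, node PR: P={A} ∪ R={C} → {A,C} (+1)
site 5, node FKPRSW: FKSW={G} ∪ PR={A,C} → {A,C,G} (+1)
site 5, node FKPRSUW: FKPRSW={A,C,G} ∪ U={T} → {A,C,G,T} (+1)
per-site changes: [4, 3, 3, 4, 3, 4]; total = 21

3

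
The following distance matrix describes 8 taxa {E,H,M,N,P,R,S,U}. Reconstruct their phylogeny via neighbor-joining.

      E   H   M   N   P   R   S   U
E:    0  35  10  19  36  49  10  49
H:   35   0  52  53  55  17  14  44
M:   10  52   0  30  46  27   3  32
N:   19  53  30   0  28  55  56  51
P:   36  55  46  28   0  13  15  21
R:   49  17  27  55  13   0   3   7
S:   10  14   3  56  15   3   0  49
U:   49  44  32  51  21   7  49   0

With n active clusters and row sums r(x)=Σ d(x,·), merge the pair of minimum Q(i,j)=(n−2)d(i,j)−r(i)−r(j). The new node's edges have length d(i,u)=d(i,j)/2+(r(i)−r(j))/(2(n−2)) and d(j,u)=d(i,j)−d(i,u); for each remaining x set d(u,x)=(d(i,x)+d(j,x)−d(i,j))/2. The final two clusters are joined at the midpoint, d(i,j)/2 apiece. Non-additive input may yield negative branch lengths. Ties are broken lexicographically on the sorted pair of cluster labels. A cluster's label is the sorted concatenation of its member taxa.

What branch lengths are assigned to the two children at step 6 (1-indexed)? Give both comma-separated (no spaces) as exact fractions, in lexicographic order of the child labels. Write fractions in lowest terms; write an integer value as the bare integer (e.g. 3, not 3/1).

29/8,-13/4

1. join E+N (d=19, Q=-386) ⇒ EN; edges |E|=5/2, |N|=33/2
  updated: d(EN,H)=69/2, d(EN,M)=21/2, d(EN,P)=45/2, d(EN,R)=85/2, d(EN,S)=47/2, d(EN,U)=81/2
2. join EN+M (d=21/2, Q=-292) ⇒ EMN; edges |EN|=28/5, |M|=49/10
  updated: d(EMN,H)=38, d(EMN,P)=29, d(EMN,R)=59/2, d(EMN,S)=8, d(EMN,U)=31
3. join H+S (d=14, Q=-201) ⇒ HS; edges |H|=135/8, |S|=-23/8
  updated: d(EMN,HS)=16, d(HS,P)=28, d(HS,R)=3, d(HS,U)=79/2
4. join EMN+HS (d=16, Q=-144) ⇒ EHMNS; edges |EMN|=67/6, |HS|=29/6
  updated: d(EHMNS,P)=41/2, d(EHMNS,R)=33/4, d(EHMNS,U)=109/4
5. join EHMNS+P (d=41/2, Q=-139/2) ⇒ EHMNPS; edges |EHMNS|=85/8, |P|=79/8
  updated: d(EHMNPS,R)=3/8, d(EHMNPS,U)=111/8
6. join EHMNPS+R (d=3/8, Q=-85/4) ⇒ EHMNPRS; edges |EHMNPS|=29/8, |R|=-13/4
  updated: d(EHMNPRS,U)=41/4
7. join EHMNPRS+U (d=41/4) ⇒ EHMNPRSU; edges |EHMNPRS|=41/8, |U|=41/8
final tree: ((((((E:5/2,N:33/2):28/5,M:49/10):67/6,(H:135/8,S:-23/8):29/6):85/8,P:79/8):29/8,R:-13/4):41/8,U:41/8)
total length: 725/8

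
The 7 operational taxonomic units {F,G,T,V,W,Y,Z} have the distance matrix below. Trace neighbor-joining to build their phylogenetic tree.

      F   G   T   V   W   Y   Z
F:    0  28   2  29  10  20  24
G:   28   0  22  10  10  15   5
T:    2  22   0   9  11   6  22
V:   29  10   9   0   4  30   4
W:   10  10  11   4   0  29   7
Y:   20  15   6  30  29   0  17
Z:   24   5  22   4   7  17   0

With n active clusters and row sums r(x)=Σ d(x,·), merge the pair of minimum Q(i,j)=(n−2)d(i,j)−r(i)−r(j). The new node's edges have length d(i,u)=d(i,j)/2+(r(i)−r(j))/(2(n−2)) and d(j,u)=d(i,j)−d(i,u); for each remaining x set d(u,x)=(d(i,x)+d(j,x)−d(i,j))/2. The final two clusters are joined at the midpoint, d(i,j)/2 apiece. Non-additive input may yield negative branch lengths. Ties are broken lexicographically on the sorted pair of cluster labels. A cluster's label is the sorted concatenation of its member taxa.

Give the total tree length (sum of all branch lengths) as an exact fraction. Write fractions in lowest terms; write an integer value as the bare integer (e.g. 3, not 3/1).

iteration 1: select F,T (d=2, Q=-175); attach at lengths (51/10, -31/10); label the merged cluster FT
  updated: d(FT,G)=24, d(FT,V)=18, d(FT,W)=19/2, d(FT,Y)=12, d(FT,Z)=22
iteration 2: select FT,Y (d=12, Q=-281/2); attach at lengths (61/16, 131/16); label the merged cluster FTY
  updated: d(FTY,G)=27/2, d(FTY,V)=18, d(FTY,W)=53/4, d(FTY,Z)=27/2
iteration 3: select V,W (d=4, Q=-233/4); attach at lengths (55/24, 41/24); label the merged cluster VW
  updated: d(FTY,VW)=109/8, d(G,VW)=8, d(VW,Z)=7/2
iteration 4: select FTY,G (d=27/2, Q=-321/8); attach at lengths (329/32, 103/32); label the merged cluster FGTY
  updated: d(FGTY,VW)=65/16, d(FGTY,Z)=5/2
iteration 5: select FGTY,VW (d=65/16, Q=-161/16); attach at lengths (49/32, 81/32); label the merged cluster FGTVWY
  updated: d(FGTVWY,Z)=31/32
iteration 6: select FGTVWY,Z (d=31/32); attach at lengths (31/64, 31/64); label the merged cluster FGTVWYZ
final tree: (((((F:51/10,T:-31/10):61/16,Y:131/16):329/32,G:103/32):49/32,(V:55/24,W:41/24):81/32):31/64,Z:31/64)
total length: 1169/32

1169/32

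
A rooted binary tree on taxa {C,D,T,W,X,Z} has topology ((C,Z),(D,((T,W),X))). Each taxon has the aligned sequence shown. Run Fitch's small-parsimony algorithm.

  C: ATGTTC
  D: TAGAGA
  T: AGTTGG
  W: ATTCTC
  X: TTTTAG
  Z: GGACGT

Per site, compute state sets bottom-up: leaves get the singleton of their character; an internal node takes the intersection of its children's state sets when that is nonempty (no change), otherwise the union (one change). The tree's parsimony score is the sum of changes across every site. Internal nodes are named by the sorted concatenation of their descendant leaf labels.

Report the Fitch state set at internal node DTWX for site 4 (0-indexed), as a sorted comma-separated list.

[col 0] CZ: children C:{A}, Z:{G} ∪→ {A,G}; cost 1
[col 0] TW: children T:{A}, W:{A} ∩→ {A}; cost 0
[col 0] TWX: children TW:{A}, X:{T} ∪→ {A,T}; cost 1
[col 0] DTWX: children D:{T}, TWX:{A,T} ∩→ {T}; cost 0
[col 0] CDTWXZ: children CZ:{A,G}, DTWX:{T} ∪→ {A,G,T}; cost 1
[col 1] CZ: children C:{T}, Z:{G} ∪→ {G,T}; cost 1
[col 1] TW: children T:{G}, W:{T} ∪→ {G,T}; cost 1
[col 1] TWX: children TW:{G,T}, X:{T} ∩→ {T}; cost 0
[col 1] DTWX: children D:{A}, TWX:{T} ∪→ {A,T}; cost 1
[col 1] CDTWXZ: children CZ:{G,T}, DTWX:{A,T} ∩→ {T}; cost 0
[col 2] CZ: children C:{G}, Z:{A} ∪→ {A,G}; cost 1
[col 2] TW: children T:{T}, W:{T} ∩→ {T}; cost 0
[col 2] TWX: children TW:{T}, X:{T} ∩→ {T}; cost 0
[col 2] DTWX: children D:{G}, TWX:{T} ∪→ {G,T}; cost 1
[col 2] CDTWXZ: children CZ:{A,G}, DTWX:{G,T} ∩→ {G}; cost 0
[col 3] CZ: children C:{T}, Z:{C} ∪→ {C,T}; cost 1
[col 3] TW: children T:{T}, W:{C} ∪→ {C,T}; cost 1
[col 3] TWX: children TW:{C,T}, X:{T} ∩→ {T}; cost 0
[col 3] DTWX: children D:{A}, TWX:{T} ∪→ {A,T}; cost 1
[col 3] CDTWXZ: children CZ:{C,T}, DTWX:{A,T} ∩→ {T}; cost 0
[col 4] CZ: children C:{T}, Z:{G} ∪→ {G,T}; cost 1
[col 4] TW: children T:{G}, W:{T} ∪→ {G,T}; cost 1
[col 4] TWX: children TW:{G,T}, X:{A} ∪→ {A,G,T}; cost 1
[col 4] DTWX: children D:{G}, TWX:{A,G,T} ∩→ {G}; cost 0
[col 4] CDTWXZ: children CZ:{G,T}, DTWX:{G} ∩→ {G}; cost 0
[col 5] CZ: children C:{C}, Z:{T} ∪→ {C,T}; cost 1
[col 5] TW: children T:{G}, W:{C} ∪→ {C,G}; cost 1
[col 5] TWX: children TW:{C,G}, X:{G} ∩→ {G}; cost 0
[col 5] DTWX: children D:{A}, TWX:{G} ∪→ {A,G}; cost 1
[col 5] CDTWXZ: children CZ:{C,T}, DTWX:{A,G} ∪→ {A,C,G,T}; cost 1
per-site changes: [3, 3, 2, 3, 3, 4]; total = 18

G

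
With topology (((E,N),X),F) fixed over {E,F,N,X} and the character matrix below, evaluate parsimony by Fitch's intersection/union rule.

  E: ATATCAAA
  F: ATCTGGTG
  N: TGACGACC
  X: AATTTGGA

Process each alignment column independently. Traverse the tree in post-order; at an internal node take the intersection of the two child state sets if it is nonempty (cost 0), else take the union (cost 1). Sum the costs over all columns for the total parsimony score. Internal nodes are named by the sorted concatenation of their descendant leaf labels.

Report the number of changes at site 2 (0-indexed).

site 0, node EN: E={A} ∪ N={T} → {A,T} (+1)
site 0, node ENX: EN={A,T} ∩ X={A} → {A} (+0)
site 0, node EFNX: ENX={A} ∩ F={A} → {A} (+0)
site 1, node EN: E={T} ∪ N={G} → {G,T} (+1)
site 1, node ENX: EN={G,T} ∪ X={A} → {A,G,T} (+1)
site 1, node EFNX: ENX={A,G,T} ∩ F={T} → {T} (+0)
site 2, node EN: E={A} ∩ N={A} → {A} (+0)
site 2, node ENX: EN={A} ∪ X={T} → {A,T} (+1)
site 2, node EFNX: ENX={A,T} ∪ F={C} → {A,C,T} (+1)
site 3, node EN: E={T} ∪ N={C} → {C,T} (+1)
site 3, node ENX: EN={C,T} ∩ X={T} → {T} (+0)
site 3, node EFNX: ENX={T} ∩ F={T} → {T} (+0)
site 4, node EN: E={C} ∪ N={G} → {C,G} (+1)
site 4, node ENX: EN={C,G} ∪ X={T} → {C,G,T} (+1)
site 4, node EFNX: ENX={C,G,T} ∩ F={G} → {G} (+0)
site 5, node EN: E={A} ∩ N={A} → {A} (+0)
site 5, node ENX: EN={A} ∪ X={G} → {A,G} (+1)
site 5, node EFNX: ENX={A,G} ∩ F={G} → {G} (+0)
site 6, node EN: E={A} ∪ N={C} → {A,C} (+1)
site 6, node ENX: EN={A,C} ∪ X={G} → {A,C,G} (+1)
site 6, node EFNX: ENX={A,C,G} ∪ F={T} → {A,C,G,T} (+1)
site 7, node EN: E={A} ∪ N={C} → {A,C} (+1)
site 7, node ENX: EN={A,C} ∩ X={A} → {A} (+0)
site 7, node EFNX: ENX={A} ∪ F={G} → {A,G} (+1)
per-site changes: [1, 2, 2, 1, 2, 1, 3, 2]; total = 14

2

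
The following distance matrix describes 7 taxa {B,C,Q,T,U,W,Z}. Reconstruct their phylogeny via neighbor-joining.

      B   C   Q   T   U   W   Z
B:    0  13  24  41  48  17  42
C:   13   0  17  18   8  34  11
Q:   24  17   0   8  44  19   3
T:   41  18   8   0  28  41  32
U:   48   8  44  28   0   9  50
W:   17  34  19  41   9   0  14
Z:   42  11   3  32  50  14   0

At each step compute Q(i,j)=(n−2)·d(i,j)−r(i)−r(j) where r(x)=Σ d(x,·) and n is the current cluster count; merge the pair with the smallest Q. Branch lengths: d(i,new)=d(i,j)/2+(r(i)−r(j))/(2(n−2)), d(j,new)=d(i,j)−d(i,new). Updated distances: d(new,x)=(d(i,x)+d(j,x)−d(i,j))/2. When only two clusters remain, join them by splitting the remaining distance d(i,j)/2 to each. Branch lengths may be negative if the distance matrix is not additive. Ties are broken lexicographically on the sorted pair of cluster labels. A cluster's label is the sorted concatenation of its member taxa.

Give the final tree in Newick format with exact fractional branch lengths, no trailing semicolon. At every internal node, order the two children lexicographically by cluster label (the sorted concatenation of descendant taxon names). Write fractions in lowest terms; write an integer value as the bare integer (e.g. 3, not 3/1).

iteration 1: select U,W (d=9, Q=-276); attach at lengths (49/5, -4/5); label the merged cluster UW
  updated: d(B,UW)=28, d(C,UW)=33/2, d(Q,UW)=27, d(T,UW)=30, d(UW,Z)=55/2
iteration 2: select Q,Z (d=3, Q=-365/2); attach at lengths (-49/16, 97/16); label the merged cluster QZ
  updated: d(B,QZ)=63/2, d(C,QZ)=25/2, d(QZ,T)=37/2, d(QZ,UW)=103/4
iteration 3: select QZ,T (d=37/2, Q=-561/4); attach at lengths (145/24, 299/24); label the merged cluster QTZ
  updated: d(B,QTZ)=27, d(C,QTZ)=6, d(QTZ,UW)=149/8
iteration 4: select B,C (d=13, Q=-155/2); attach at lengths (117/8, -13/8); label the merged cluster BC
  updated: d(BC,QTZ)=10, d(BC,UW)=63/4
iteration 5: select BC,QTZ (d=10, Q=-355/8); attach at lengths (57/16, 103/16); label the merged cluster BCQTZ
  updated: d(BCQTZ,UW)=195/16
iteration 6: select BCQTZ,UW (d=195/16); attach at lengths (195/32, 195/32); label the merged cluster BCQTUWZ
final tree: (((B:117/8,C:-13/8):57/16,((Q:-49/16,Z:97/16):145/24,T:299/24):103/16):195/32,(U:49/5,W:-4/5):195/32)
total length: 1051/16

(((B:117/8,C:-13/8):57/16,((Q:-49/16,Z:97/16):145/24,T:299/24):103/16):195/32,(U:49/5,W:-4/5):195/32)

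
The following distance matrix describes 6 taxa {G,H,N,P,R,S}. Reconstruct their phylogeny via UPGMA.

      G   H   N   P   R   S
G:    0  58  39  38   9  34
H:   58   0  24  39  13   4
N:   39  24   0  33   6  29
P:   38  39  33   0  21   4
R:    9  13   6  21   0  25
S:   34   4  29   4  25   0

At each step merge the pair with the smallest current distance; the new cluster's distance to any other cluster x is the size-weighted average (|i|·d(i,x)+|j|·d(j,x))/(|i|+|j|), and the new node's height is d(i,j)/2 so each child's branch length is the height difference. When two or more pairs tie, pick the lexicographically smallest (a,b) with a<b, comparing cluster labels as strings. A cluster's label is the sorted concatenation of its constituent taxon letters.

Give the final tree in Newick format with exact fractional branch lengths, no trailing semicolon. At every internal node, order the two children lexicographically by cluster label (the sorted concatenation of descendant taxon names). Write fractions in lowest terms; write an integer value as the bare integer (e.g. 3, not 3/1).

((G:12,(N:3,R:3):9):59/18,((H:2,S:2):35/4,P:43/4):163/36)

iteration 1: select H,S (d=4); attach at lengths (2, 2); label the merged cluster HS
  updated: d(G,HS)=46, d(HS,N)=53/2, d(HS,P)=43/2, d(HS,R)=19
iteration 2: select N,R (d=6); attach at lengths (3, 3); label the merged cluster NR
  updated: d(G,NR)=24, d(HS,NR)=91/4, d(NR,P)=27
iteration 3: select HS,P (d=43/2); attach at lengths (35/4, 43/4); label the merged cluster HPS
  updated: d(G,HPS)=130/3, d(HPS,NR)=145/6
iteration 4: select G,NR (d=24); attach at lengths (12, 9); label the merged cluster GNR
  updated: d(GNR,HPS)=275/9
iteration 5: select GNR,HPS (d=275/9); attach at lengths (59/18, 163/36); label the merged cluster GHNPRS
final tree: ((G:12,(N:3,R:3):9):59/18,((H:2,S:2):35/4,P:43/4):163/36)
total length: 2099/36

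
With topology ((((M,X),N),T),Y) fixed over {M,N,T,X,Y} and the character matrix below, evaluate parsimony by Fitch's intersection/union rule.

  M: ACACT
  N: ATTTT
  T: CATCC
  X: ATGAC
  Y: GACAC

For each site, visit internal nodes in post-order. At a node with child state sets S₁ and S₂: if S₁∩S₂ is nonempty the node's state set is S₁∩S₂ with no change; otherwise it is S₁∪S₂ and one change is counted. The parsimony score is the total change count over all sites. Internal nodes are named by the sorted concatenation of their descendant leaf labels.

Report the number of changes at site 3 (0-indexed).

[col 0] MX: children M:{A}, X:{A} ∩→ {A}; cost 0
[col 0] MNX: children MX:{A}, N:{A} ∩→ {A}; cost 0
[col 0] MNTX: children MNX:{A}, T:{C} ∪→ {A,C}; cost 1
[col 0] MNTXY: children MNTX:{A,C}, Y:{G} ∪→ {A,C,G}; cost 1
[col 1] MX: children M:{C}, X:{T} ∪→ {C,T}; cost 1
[col 1] MNX: children MX:{C,T}, N:{T} ∩→ {T}; cost 0
[col 1] MNTX: children MNX:{T}, T:{A} ∪→ {A,T}; cost 1
[col 1] MNTXY: children MNTX:{A,T}, Y:{A} ∩→ {A}; cost 0
[col 2] MX: children M:{A}, X:{G} ∪→ {A,G}; cost 1
[col 2] MNX: children MX:{A,G}, N:{T} ∪→ {A,G,T}; cost 1
[col 2] MNTX: children MNX:{A,G,T}, T:{T} ∩→ {T}; cost 0
[col 2] MNTXY: children MNTX:{T}, Y:{C} ∪→ {C,T}; cost 1
[col 3] MX: children M:{C}, X:{A} ∪→ {A,C}; cost 1
[col 3] MNX: children MX:{A,C}, N:{T} ∪→ {A,C,T}; cost 1
[col 3] MNTX: children MNX:{A,C,T}, T:{C} ∩→ {C}; cost 0
[col 3] MNTXY: children MNTX:{C}, Y:{A} ∪→ {A,C}; cost 1
[col 4] MX: children M:{T}, X:{C} ∪→ {C,T}; cost 1
[col 4] MNX: children MX:{C,T}, N:{T} ∩→ {T}; cost 0
[col 4] MNTX: children MNX:{T}, T:{C} ∪→ {C,T}; cost 1
[col 4] MNTXY: children MNTX:{C,T}, Y:{C} ∩→ {C}; cost 0
per-site changes: [2, 2, 3, 3, 2]; total = 12

3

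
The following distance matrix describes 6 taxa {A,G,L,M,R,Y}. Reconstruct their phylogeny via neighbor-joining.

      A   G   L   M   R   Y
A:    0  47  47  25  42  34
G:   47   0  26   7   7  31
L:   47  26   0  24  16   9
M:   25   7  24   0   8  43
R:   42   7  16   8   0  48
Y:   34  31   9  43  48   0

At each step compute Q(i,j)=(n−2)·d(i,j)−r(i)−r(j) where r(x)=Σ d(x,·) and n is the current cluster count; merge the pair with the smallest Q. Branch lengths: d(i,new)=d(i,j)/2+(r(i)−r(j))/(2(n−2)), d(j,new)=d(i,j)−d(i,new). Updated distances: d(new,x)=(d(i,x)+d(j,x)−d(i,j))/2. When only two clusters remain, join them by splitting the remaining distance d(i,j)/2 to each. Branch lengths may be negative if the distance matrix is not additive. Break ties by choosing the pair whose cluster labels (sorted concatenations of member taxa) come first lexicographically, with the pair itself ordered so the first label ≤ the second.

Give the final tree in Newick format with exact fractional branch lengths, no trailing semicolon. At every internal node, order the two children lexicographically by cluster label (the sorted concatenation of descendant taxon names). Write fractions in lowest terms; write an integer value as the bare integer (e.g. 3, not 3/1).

1. join L+Y (d=9, Q=-251) ⇒ LY; edges |L|=-7/8, |Y|=79/8
  updated: d(A,LY)=36, d(G,LY)=24, d(LY,M)=29, d(LY,R)=55/2
2. join A+LY (d=36, Q=-317/2) ⇒ ALY; edges |A|=283/12, |LY|=149/12
  updated: d(ALY,G)=35/2, d(ALY,M)=9, d(ALY,R)=67/4
3. join ALY+M (d=9, Q=-197/4) ⇒ ALMY; edges |ALY|=149/16, |M|=-5/16
  updated: d(ALMY,G)=31/4, d(ALMY,R)=63/8
4. join ALMY+G (d=31/4, Q=-181/8) ⇒ AGLMY; edges |ALMY|=69/16, |G|=55/16
  updated: d(AGLMY,R)=57/16
5. join AGLMY+R (d=57/16) ⇒ AGLMRY; edges |AGLMY|=57/32, |R|=57/32
final tree: ((((A:283/12,(L:-7/8,Y:79/8):149/12):149/16,M:-5/16):69/16,G:55/16):57/32,R:57/32)
total length: 1045/16

((((A:283/12,(L:-7/8,Y:79/8):149/12):149/16,M:-5/16):69/16,G:55/16):57/32,R:57/32)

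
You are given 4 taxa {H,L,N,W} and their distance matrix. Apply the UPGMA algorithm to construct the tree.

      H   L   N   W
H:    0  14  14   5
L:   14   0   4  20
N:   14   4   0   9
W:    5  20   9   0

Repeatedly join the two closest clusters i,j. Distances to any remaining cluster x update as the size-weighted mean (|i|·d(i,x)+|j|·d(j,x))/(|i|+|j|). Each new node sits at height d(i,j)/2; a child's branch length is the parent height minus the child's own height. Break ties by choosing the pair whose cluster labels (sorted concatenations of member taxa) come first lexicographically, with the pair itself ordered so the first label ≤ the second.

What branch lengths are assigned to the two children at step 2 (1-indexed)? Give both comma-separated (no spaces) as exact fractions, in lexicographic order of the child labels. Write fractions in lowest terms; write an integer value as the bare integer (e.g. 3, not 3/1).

step 1: merge (L,N) at d=4; branch lengths L→2, N→2; new cluster LN
  updated: d(H,LN)=14, d(LN,W)=29/2
step 2: merge (H,W) at d=5; branch lengths H→5/2, W→5/2; new cluster HW
  updated: d(HW,LN)=57/4
step 3: merge (HW,LN) at d=57/4; branch lengths HW→37/8, LN→41/8; new cluster HLNW
final tree: ((H:5/2,W:5/2):37/8,(L:2,N:2):41/8)
total length: 75/4

5/2,5/2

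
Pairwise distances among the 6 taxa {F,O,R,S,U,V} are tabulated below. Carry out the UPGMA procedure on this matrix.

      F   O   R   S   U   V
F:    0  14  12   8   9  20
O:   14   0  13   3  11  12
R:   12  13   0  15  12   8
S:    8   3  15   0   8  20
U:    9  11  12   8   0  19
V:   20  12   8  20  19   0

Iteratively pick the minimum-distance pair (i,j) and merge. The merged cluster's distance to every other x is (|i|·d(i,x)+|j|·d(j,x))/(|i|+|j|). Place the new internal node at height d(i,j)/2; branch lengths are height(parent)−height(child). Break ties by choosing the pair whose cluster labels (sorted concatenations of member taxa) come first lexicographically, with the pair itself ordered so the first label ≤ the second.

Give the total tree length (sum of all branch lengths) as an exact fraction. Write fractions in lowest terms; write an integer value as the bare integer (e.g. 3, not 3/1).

61/2

step 1: merge (O,S) at d=3; branch lengths O→3/2, S→3/2; new cluster OS
  updated: d(F,OS)=11, d(OS,R)=14, d(OS,U)=19/2, d(OS,V)=16
step 2: merge (R,V) at d=8; branch lengths R→4, V→4; new cluster RV
  updated: d(F,RV)=16, d(OS,RV)=15, d(RV,U)=31/2
step 3: merge (F,U) at d=9; branch lengths F→9/2, U→9/2; new cluster FU
  updated: d(FU,OS)=41/4, d(FU,RV)=63/4
step 4: merge (FU,OS) at d=41/4; branch lengths FU→5/8, OS→29/8; new cluster FOSU
  updated: d(FOSU,RV)=123/8
step 5: merge (FOSU,RV) at d=123/8; branch lengths FOSU→41/16, RV→59/16; new cluster FORSUV
final tree: (((F:9/2,U:9/2):5/8,(O:3/2,S:3/2):29/8):41/16,(R:4,V:4):59/16)
total length: 61/2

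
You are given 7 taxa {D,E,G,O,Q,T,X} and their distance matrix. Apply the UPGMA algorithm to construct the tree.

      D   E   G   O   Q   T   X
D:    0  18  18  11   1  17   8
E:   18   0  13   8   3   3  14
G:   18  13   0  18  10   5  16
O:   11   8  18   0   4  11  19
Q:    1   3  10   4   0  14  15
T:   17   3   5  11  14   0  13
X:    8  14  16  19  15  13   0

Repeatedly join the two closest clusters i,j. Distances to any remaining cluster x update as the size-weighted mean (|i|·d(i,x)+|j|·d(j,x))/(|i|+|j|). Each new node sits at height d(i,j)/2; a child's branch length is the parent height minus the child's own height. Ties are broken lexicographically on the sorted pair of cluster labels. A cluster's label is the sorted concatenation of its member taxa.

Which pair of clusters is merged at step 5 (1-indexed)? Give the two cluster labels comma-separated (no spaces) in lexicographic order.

DOQ,EGT

iteration 1: select D,Q (d=1); attach at lengths (1/2, 1/2); label the merged cluster DQ
  updated: d(DQ,E)=21/2, d(DQ,G)=14, d(DQ,O)=15/2, d(DQ,T)=31/2, d(DQ,X)=23/2
iteration 2: select E,T (d=3); attach at lengths (3/2, 3/2); label the merged cluster ET
  updated: d(DQ,ET)=13, d(ET,G)=9, d(ET,O)=19/2, d(ET,X)=27/2
iteration 3: select DQ,O (d=15/2); attach at lengths (13/4, 15/4); label the merged cluster DOQ
  updated: d(DOQ,ET)=71/6, d(DOQ,G)=46/3, d(DOQ,X)=14
iteration 4: select ET,G (d=9); attach at lengths (3, 9/2); label the merged cluster EGT
  updated: d(DOQ,EGT)=13, d(EGT,X)=43/3
iteration 5: select DOQ,EGT (d=13); attach at lengths (11/4, 2); label the merged cluster DEGOQT
  updated: d(DEGOQT,X)=85/6
iteration 6: select DEGOQT,X (d=85/6); attach at lengths (7/12, 85/12); label the merged cluster DEGOQTX
final tree: ((((D:1/2,Q:1/2):13/4,O:15/4):11/4,((E:3/2,T:3/2):3,G:9/2):2):7/12,X:85/12)
total length: 371/12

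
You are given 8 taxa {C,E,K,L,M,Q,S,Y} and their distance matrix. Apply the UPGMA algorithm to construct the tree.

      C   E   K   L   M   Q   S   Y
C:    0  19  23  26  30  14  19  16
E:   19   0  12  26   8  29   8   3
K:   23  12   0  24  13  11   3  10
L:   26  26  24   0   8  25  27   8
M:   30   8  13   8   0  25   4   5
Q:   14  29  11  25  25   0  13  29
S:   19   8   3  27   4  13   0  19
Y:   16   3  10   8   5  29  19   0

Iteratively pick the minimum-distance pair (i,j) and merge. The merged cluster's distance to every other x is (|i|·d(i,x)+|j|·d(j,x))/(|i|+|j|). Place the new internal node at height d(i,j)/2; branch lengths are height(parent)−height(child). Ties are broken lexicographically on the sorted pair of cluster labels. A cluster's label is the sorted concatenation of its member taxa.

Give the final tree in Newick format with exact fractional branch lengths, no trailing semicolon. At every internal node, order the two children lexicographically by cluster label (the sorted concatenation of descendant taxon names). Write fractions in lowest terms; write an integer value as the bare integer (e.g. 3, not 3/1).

((C:7,Q:7):97/24,((((E:3/2,Y:3/2):7/4,M:13/4):9/4,(K:3/2,S:3/2):4):19/5,L:93/10):209/120)

iteration 1: select E,Y (d=3); attach at lengths (3/2, 3/2); label the merged cluster EY
  updated: d(C,EY)=35/2, d(EY,K)=11, d(EY,L)=17, d(EY,M)=13/2, d(EY,Q)=29, d(EY,S)=27/2
iteration 2: select K,S (d=3); attach at lengths (3/2, 3/2); label the merged cluster KS
  updated: d(C,KS)=21, d(EY,KS)=49/4, d(KS,L)=51/2, d(KS,M)=17/2, d(KS,Q)=12
iteration 3: select EY,M (d=13/2); attach at lengths (7/4, 13/4); label the merged cluster EMY
  updated: d(C,EMY)=65/3, d(EMY,KS)=11, d(EMY,L)=14, d(EMY,Q)=83/3
iteration 4: select EMY,KS (d=11); attach at lengths (9/4, 4); label the merged cluster EKMSY
  updated: d(C,EKMSY)=107/5, d(EKMSY,L)=93/5, d(EKMSY,Q)=107/5
iteration 5: select C,Q (d=14); attach at lengths (7, 7); label the merged cluster CQ
  updated: d(CQ,EKMSY)=107/5, d(CQ,L)=51/2
iteration 6: select EKMSY,L (d=93/5); attach at lengths (19/5, 93/10); label the merged cluster EKLMSY
  updated: d(CQ,EKLMSY)=265/12
iteration 7: select CQ,EKLMSY (d=265/12); attach at lengths (97/24, 209/120); label the merged cluster CEKLMQSY
final tree: ((C:7,Q:7):97/24,((((E:3/2,Y:3/2):7/4,M:13/4):9/4,(K:3/2,S:3/2):4):19/5,L:93/10):209/120)
total length: 752/15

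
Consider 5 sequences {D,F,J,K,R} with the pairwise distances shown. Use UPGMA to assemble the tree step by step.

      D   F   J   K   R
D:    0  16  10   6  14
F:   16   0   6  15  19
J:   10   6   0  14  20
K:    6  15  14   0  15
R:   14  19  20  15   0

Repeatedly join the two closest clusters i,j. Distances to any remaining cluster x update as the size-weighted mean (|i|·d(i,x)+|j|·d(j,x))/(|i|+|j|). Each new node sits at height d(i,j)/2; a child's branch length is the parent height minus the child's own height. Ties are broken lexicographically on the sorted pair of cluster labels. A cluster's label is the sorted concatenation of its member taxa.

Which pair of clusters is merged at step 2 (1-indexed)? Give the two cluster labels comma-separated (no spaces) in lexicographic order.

1. join D+K (d=6) ⇒ DK; edges |D|=3, |K|=3
  updated: d(DK,F)=31/2, d(DK,J)=12, d(DK,R)=29/2
2. join F+J (d=6) ⇒ FJ; edges |F|=3, |J|=3
  updated: d(DK,FJ)=55/4, d(FJ,R)=39/2
3. join DK+FJ (d=55/4) ⇒ DFJK; edges |DK|=31/8, |FJ|=31/8
  updated: d(DFJK,R)=17
4. join DFJK+R (d=17) ⇒ DFJKR; edges |DFJK|=13/8, |R|=17/2
final tree: (((D:3,K:3):31/8,(F:3,J:3):31/8):13/8,R:17/2)
total length: 239/8

F,J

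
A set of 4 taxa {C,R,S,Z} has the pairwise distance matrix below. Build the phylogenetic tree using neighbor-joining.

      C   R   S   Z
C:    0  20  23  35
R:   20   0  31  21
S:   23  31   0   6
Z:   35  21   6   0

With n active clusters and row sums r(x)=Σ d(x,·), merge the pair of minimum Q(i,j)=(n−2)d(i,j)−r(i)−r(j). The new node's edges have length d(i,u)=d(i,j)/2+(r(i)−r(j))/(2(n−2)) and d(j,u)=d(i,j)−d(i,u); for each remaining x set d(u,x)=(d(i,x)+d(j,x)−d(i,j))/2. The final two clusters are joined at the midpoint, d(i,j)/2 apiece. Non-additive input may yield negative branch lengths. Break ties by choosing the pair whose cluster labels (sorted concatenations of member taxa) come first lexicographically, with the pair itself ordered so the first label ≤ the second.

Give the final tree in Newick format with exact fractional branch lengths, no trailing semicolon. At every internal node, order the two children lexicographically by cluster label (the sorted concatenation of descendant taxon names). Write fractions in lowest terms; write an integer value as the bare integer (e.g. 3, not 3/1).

step 1: merge (C,R) at d=20, Q=-110; branch lengths C→23/2, R→17/2; new cluster CR
  updated: d(CR,S)=17, d(CR,Z)=18
step 2: merge (CR,S) at d=17, Q=-41; branch lengths CR→29/2, S→5/2; new cluster CRS
  updated: d(CRS,Z)=7/2
step 3: merge (CRS,Z) at d=7/2; branch lengths CRS→7/4, Z→7/4; new cluster CRSZ
final tree: (((C:23/2,R:17/2):29/2,S:5/2):7/4,Z:7/4)
total length: 81/2

(((C:23/2,R:17/2):29/2,S:5/2):7/4,Z:7/4)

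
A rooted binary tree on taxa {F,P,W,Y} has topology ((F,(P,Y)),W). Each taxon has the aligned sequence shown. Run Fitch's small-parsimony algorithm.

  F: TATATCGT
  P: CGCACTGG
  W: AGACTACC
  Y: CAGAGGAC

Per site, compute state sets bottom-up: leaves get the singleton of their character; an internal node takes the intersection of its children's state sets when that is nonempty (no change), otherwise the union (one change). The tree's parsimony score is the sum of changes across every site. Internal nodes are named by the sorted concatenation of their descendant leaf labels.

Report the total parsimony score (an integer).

17

[col 0] PY: children P:{C}, Y:{C} ∩→ {C}; cost 0
[col 0] FPY: children F:{T}, PY:{C} ∪→ {C,T}; cost 1
[col 0] FPWY: children FPY:{C,T}, W:{A} ∪→ {A,C,T}; cost 1
[col 1] PY: children P:{G}, Y:{A} ∪→ {A,G}; cost 1
[col 1] FPY: children F:{A}, PY:{A,G} ∩→ {A}; cost 0
[col 1] FPWY: children FPY:{A}, W:{G} ∪→ {A,G}; cost 1
[col 2] PY: children P:{C}, Y:{G} ∪→ {C,G}; cost 1
[col 2] FPY: children F:{T}, PY:{C,G} ∪→ {C,G,T}; cost 1
[col 2] FPWY: children FPY:{C,G,T}, W:{A} ∪→ {A,C,G,T}; cost 1
[col 3] PY: children P:{A}, Y:{A} ∩→ {A}; cost 0
[col 3] FPY: children F:{A}, PY:{A} ∩→ {A}; cost 0
[col 3] FPWY: children FPY:{A}, W:{C} ∪→ {A,C}; cost 1
[col 4] PY: children P:{C}, Y:{G} ∪→ {C,G}; cost 1
[col 4] FPY: children F:{T}, PY:{C,G} ∪→ {C,G,T}; cost 1
[col 4] FPWY: children FPY:{C,G,T}, W:{T} ∩→ {T}; cost 0
[col 5] PY: children P:{T}, Y:{G} ∪→ {G,T}; cost 1
[col 5] FPY: children F:{C}, PY:{G,T} ∪→ {C,G,T}; cost 1
[col 5] FPWY: children FPY:{C,G,T}, W:{A} ∪→ {A,C,G,T}; cost 1
[col 6] PY: children P:{G}, Y:{A} ∪→ {A,G}; cost 1
[col 6] FPY: children F:{G}, PY:{A,G} ∩→ {G}; cost 0
[col 6] FPWY: children FPY:{G}, W:{C} ∪→ {C,G}; cost 1
[col 7] PY: children P:{G}, Y:{C} ∪→ {C,G}; cost 1
[col 7] FPY: children F:{T}, PY:{C,G} ∪→ {C,G,T}; cost 1
[col 7] FPWY: children FPY:{C,G,T}, W:{C} ∩→ {C}; cost 0
per-site changes: [2, 2, 3, 1, 2, 3, 2, 2]; total = 17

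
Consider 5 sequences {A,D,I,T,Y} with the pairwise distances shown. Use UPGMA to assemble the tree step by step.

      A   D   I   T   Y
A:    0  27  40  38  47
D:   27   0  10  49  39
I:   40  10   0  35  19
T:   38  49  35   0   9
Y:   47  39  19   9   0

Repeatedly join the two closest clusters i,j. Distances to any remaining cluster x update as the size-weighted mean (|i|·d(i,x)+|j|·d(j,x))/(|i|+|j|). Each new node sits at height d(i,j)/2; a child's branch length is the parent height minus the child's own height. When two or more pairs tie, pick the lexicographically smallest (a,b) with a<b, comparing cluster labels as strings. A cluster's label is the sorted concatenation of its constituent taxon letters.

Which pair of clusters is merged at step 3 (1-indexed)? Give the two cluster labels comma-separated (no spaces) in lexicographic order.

step 1: merge (T,Y) at d=9; branch lengths T→9/2, Y→9/2; new cluster TY
  updated: d(A,TY)=85/2, d(D,TY)=44, d(I,TY)=27
step 2: merge (D,I) at d=10; branch lengths D→5, I→5; new cluster DI
  updated: d(A,DI)=67/2, d(DI,TY)=71/2
step 3: merge (A,DI) at d=67/2; branch lengths A→67/4, DI→47/4; new cluster ADI
  updated: d(ADI,TY)=227/6
step 4: merge (ADI,TY) at d=227/6; branch lengths ADI→13/6, TY→173/12; new cluster ADITY
final tree: ((A:67/4,(D:5,I:5):47/4):13/6,(T:9/2,Y:9/2):173/12)
total length: 769/12

A,DI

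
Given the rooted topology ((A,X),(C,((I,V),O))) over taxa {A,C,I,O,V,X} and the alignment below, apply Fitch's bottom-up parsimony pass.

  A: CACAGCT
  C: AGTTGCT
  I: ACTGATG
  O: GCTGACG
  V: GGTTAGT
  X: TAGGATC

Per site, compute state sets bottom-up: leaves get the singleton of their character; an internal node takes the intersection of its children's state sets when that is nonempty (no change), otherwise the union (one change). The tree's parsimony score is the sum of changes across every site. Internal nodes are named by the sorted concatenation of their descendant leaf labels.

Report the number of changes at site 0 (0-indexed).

AX@0: {C} ∪ {T} = {C,T} (union, +1)
IV@0: {A} ∪ {G} = {A,G} (union, +1)
IOV@0: {A,G} ∩ {G} = {G} (intersection, +0)
CIOV@0: {A} ∪ {G} = {A,G} (union, +1)
ACIOVX@0: {C,T} ∪ {A,G} = {A,C,G,T} (union, +1)
AX@1: {A} ∩ {A} = {A} (intersection, +0)
IV@1: {C} ∪ {G} = {C,G} (union, +1)
IOV@1: {C,G} ∩ {C} = {C} (intersection, +0)
CIOV@1: {G} ∪ {C} = {C,G} (union, +1)
ACIOVX@1: {A} ∪ {C,G} = {A,C,G} (union, +1)
AX@2: {C} ∪ {G} = {C,G} (union, +1)
IV@2: {T} ∩ {T} = {T} (intersection, +0)
IOV@2: {T} ∩ {T} = {T} (intersection, +0)
CIOV@2: {T} ∩ {T} = {T} (intersection, +0)
ACIOVX@2: {C,G} ∪ {T} = {C,G,T} (union, +1)
AX@3: {A} ∪ {G} = {A,G} (union, +1)
IV@3: {G} ∪ {T} = {G,T} (union, +1)
IOV@3: {G,T} ∩ {G} = {G} (intersection, +0)
CIOV@3: {T} ∪ {G} = {G,T} (union, +1)
ACIOVX@3: {A,G} ∩ {G,T} = {G} (intersection, +0)
AX@4: {G} ∪ {A} = {A,G} (union, +1)
IV@4: {A} ∩ {A} = {A} (intersection, +0)
IOV@4: {A} ∩ {A} = {A} (intersection, +0)
CIOV@4: {G} ∪ {A} = {A,G} (union, +1)
ACIOVX@4: {A,G} ∩ {A,G} = {A,G} (intersection, +0)
AX@5: {C} ∪ {T} = {C,T} (union, +1)
IV@5: {T} ∪ {G} = {G,T} (union, +1)
IOV@5: {G,T} ∪ {C} = {C,G,T} (union, +1)
CIOV@5: {C} ∩ {C,G,T} = {C} (intersection, +0)
ACIOVX@5: {C,T} ∩ {C} = {C} (intersection, +0)
AX@6: {T} ∪ {C} = {C,T} (union, +1)
IV@6: {G} ∪ {T} = {G,T} (union, +1)
IOV@6: {G,T} ∩ {G} = {G} (intersection, +0)
CIOV@6: {T} ∪ {G} = {G,T} (union, +1)
ACIOVX@6: {C,T} ∩ {G,T} = {T} (intersection, +0)
per-site changes: [4, 3, 2, 3, 2, 3, 3]; total = 20

4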